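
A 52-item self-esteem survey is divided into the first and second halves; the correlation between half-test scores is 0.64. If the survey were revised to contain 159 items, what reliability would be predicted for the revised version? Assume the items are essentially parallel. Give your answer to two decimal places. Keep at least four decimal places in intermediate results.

0.92

Full-test reliability from the split-half r: r_full = 2(0.64)/(1 + 0.64) = 0.7805
Then adjust to 159 items: n = 159/52 = 3.0577
r_new = n·r_full / (1 + (n − 1)·r_full) = 2.3865 / 2.6060 ≈ 0.9158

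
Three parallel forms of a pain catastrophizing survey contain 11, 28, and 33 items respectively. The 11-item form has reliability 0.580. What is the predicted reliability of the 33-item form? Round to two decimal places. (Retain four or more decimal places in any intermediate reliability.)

0.81

The 28-item form is not needed; work directly from the 11-item form with n = 33/11 = 3.0000.
r_{33} = n·r / (1 + (n − 1)·r) = 1.7400 / 2.1600 ≈ 0.8056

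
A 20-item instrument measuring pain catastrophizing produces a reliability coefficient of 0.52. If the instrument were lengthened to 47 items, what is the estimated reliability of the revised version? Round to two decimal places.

The new length is 47/20 = 2.35 times the old.
r_new = 2.35·0.52 / [1 + (2.35 − 1)·0.52]
r_new = 1.2220 / 1.7020 ≈ 0.7180

0.72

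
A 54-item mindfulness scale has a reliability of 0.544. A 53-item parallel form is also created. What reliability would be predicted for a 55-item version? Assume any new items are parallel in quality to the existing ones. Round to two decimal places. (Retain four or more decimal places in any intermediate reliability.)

The 53-item form is not needed; work directly from the 54-item form with n = 55/54 = 1.0185.
r_{55} = n·r / (1 + (n − 1)·r) = 0.5541 / 1.0101 ≈ 0.5486

0.55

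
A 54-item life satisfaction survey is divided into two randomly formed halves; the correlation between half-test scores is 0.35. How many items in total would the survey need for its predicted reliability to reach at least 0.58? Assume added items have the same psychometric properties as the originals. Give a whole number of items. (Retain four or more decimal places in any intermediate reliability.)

70

Corrected full-test reliability: r_full = 2 × 0.35 / (1 + 0.35) ≈ 0.5185
n = r_tgt(1 − r_full) / [r_full(1 − r_tgt)] = 0.58 × 0.4815 / (0.5185 × 0.42) ≈ 1.2824
Items = 1.2824 × 54 ≈ 69.25 → 70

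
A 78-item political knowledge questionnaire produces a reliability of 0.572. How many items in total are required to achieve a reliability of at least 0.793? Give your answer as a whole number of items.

Spearman-Brown solved for the length factor n:
n = r_target (1 − r_old) / [ r_old (1 − r_target) ]
n = 0.793 × (1 − 0.572) / [ 0.572 × (1 − 0.793) ]
  = 0.339404 / 0.118404 = 2.8665
2.8665 × 78 = 223.59 → 224 items

224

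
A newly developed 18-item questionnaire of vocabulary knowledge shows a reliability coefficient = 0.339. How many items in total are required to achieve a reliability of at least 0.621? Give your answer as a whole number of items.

58

n = 0.621 × (1 − 0.339) / [ 0.339 × (1 − 0.621) ]
n = 0.410481 / 0.128481 ≈ 3.1949
Items needed = n × 18 = 3.1949 × 18 ≈ 57.51 → round up to 58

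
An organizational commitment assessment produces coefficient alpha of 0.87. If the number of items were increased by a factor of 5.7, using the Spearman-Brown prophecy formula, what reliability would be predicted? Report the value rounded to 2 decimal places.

r_new = 5.7·0.87 / [1 + (5.7 − 1)·0.87]
     = 4.9590 / 5.0890 = 0.9745

0.97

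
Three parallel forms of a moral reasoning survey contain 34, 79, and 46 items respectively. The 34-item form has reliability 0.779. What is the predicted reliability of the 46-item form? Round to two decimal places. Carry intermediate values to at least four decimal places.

0.83

Only the ratio of lengths matters: n = 46/34 = 1.3529
r_{46} = n·r / (1 + (n − 1)·r) = 1.0539 / 1.2749 ≈ 0.8267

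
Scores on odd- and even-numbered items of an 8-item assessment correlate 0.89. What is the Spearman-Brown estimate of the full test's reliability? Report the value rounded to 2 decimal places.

Each half is half the length of the full test, so the full test is n = 2 times a half.
r_full = 2(0.89) / (1 + 0.89)
r_full = 1.7800 / 1.8900 ≈ 0.9418

0.94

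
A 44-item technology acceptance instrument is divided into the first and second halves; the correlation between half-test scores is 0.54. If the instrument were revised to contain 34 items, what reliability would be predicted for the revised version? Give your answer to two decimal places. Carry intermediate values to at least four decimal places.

Spearman-Brown correction (n = 2): r_full = 2·0.54/(1 + 0.54) = 0.7013
Then adjust to 34 items: n = 34/44 = 0.7727
r_new = n·r_full / (1 + (n − 1)·r_full) = 0.5419 / 0.8406 ≈ 0.6447

0.64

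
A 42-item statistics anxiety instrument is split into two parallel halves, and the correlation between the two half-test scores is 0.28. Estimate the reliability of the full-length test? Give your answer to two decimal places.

0.44

Apply the Spearman-Brown correction with n = 2:
r_full = 2r_hh / (1 + r_hh) = 2 × 0.28 / (1 + 0.28)
r_full = 0.5600 / 1.2800 ≈ 0.4375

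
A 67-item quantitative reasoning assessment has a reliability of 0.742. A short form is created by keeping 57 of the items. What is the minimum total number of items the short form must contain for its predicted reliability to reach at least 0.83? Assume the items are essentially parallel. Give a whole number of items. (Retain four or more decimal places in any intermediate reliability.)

Short-form reliability: n = 57/67 = 0.8507; r_57 = n·r/(1+(n−1)r) ≈ 0.7099
Length factor from the short form to reach 0.83: n' = 0.83(1 − 0.7099) / [0.7099(1 − 0.83)] ≈ 1.9952
Items = 1.9952 × 57 ≈ 113.73 → 114

114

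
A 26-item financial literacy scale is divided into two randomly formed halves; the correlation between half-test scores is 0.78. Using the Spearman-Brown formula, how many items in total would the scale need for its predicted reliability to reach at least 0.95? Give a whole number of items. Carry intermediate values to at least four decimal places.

r_full = 2(0.78)/(1 + 0.78) = 0.8764
Solve Spearman-Brown for n: n = 0.95(1 − 0.8764) / [0.8764(1 − 0.95)] = 2.6796
Items = 2.6796 × 26 ≈ 69.67 → 70

70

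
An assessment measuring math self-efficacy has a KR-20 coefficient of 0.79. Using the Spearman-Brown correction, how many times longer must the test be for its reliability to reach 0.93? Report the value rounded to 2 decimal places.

3.53

n = [0.93 × 0.21] / [0.79 × 0.07]
  = 0.1953 / 0.0553 = 3.5316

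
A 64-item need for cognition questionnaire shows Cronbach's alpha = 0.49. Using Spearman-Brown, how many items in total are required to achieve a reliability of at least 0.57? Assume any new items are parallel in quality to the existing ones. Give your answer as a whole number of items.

89

Invert Spearman-Brown to solve for n:
n = r*(1 − r) / [ r (1 − r*) ]
n = 0.57(1 − 0.49) / [0.49(1 − 0.57)]
  = 0.2907 / 0.2107 = 1.3797
1.3797 × 64 = 88.30 → 89 items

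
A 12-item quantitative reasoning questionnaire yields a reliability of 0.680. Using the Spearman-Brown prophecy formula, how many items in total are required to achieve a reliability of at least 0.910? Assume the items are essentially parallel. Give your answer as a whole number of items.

58

n = [0.910 × 0.320] / [0.680 × 0.090]
n = 0.291200 / 0.061200 ≈ 4.7582
4.7582 × 12 = 57.10 → 58 items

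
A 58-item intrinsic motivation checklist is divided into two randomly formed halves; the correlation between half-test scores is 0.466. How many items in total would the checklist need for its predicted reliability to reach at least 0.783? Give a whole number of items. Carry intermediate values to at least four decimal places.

r_full = 2(0.466)/(1 + 0.466) = 0.6357
Solve Spearman-Brown for n: n = 0.783(1 − 0.6357) / [0.6357(1 − 0.783)] = 2.0678
Items = 2.0678 × 58 ≈ 119.93 → 120

120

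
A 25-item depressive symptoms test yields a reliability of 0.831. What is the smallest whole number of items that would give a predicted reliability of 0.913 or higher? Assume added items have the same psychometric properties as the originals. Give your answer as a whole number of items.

54

Invert Spearman-Brown to solve for n:
n = r_target (1 − r_old) / [ r_old (1 − r_target) ]
n = 0.913(1 − 0.831) / [0.831(1 − 0.913)]
  = 0.154297 / 0.072297 = 2.1342
2.1342 × 25 = 53.35 → 54 items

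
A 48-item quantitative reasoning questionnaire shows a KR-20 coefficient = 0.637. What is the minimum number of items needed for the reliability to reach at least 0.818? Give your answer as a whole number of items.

Invert Spearman-Brown to solve for n:
n = r*(1 − r) / [ r (1 − r*) ]
n = [0.818 × 0.363] / [0.637 × 0.182]
  = 0.296934 / 0.115934 = 2.5612
2.5612 × 48 = 122.94 → 123 items

123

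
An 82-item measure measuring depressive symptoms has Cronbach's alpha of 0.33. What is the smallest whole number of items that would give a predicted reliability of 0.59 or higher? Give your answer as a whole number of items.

240

n = 0.59 × (1 − 0.33) / [ 0.33 × (1 − 0.59) ]
n = 0.3953 / 0.1353 ≈ 2.9217
So the test needs 2.9217 × 82 ≈ 239.58 items; rounding up, 240.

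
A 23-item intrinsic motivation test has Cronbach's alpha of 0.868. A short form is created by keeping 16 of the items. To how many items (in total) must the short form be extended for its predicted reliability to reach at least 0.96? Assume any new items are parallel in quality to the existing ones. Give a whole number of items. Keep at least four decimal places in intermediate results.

84

First, r for the 16-item form: n = 16/23 = 0.6957, so r_16 = 0.6957·0.868/(1 + (0.6957 − 1)·0.868) = 0.8206
Length factor from the short form to reach 0.96: n' = 0.96(1 − 0.8206) / [0.8206(1 − 0.96)] ≈ 5.2469
Total items = 5.2469 × 16 = 83.95, rounded up to 84.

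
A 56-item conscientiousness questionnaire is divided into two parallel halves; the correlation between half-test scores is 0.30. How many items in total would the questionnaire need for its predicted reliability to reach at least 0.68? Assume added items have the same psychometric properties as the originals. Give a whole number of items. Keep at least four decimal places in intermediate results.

139

Corrected full-test reliability: r_full = 2 × 0.30 / (1 + 0.30) ≈ 0.4615
n = r_tgt(1 − r_full) / [r_full(1 − r_tgt)] = 0.68 × 0.5385 / (0.4615 × 0.32) ≈ 2.4796
Required items = 2.4796 × 56 = 138.86, so 139 items.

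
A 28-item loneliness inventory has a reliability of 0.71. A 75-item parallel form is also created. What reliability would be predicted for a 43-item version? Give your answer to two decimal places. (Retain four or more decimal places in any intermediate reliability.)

The 75-item form is not needed; work directly from the 28-item form with n = 43/28 = 1.5357.
r_{43} = n·r / (1 + (n − 1)·r) = 1.0903 / 1.3803 ≈ 0.7899

0.79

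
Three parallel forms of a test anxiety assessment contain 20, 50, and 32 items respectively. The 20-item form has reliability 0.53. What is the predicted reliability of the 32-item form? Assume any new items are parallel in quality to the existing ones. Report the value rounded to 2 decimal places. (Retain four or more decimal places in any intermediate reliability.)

Only the ratio of lengths matters: n = 32/20 = 1.6000
r_{32} = n·r / (1 + (n − 1)·r) = 0.8480 / 1.3180 ≈ 0.6434

0.64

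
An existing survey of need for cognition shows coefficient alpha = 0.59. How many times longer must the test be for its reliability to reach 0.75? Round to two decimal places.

2.08

n = [0.75 × 0.41] / [0.59 × 0.25]
  = 0.3075 / 0.1475 = 2.0847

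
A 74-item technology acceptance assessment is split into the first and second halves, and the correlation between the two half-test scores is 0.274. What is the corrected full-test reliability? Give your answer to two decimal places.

0.43

The full test is twice the length of either half (n = 2).
r_full = 2(0.274) / (1 + 0.274)
r_full = 0.5480 / 1.2740 ≈ 0.4301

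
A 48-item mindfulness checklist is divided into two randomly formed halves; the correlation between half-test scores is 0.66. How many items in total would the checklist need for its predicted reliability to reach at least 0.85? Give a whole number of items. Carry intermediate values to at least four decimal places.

Corrected full-test reliability: r_full = 2 × 0.66 / (1 + 0.66) ≈ 0.7952
Solve Spearman-Brown for n: n = 0.85(1 − 0.7952) / [0.7952(1 − 0.85)] = 1.4594
Items = 1.4594 × 48 ≈ 70.05 → 71

71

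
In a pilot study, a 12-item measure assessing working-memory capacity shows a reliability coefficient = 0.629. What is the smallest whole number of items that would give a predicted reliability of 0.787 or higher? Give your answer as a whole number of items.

n = 0.787(1 − 0.629) / [0.629(1 − 0.787)]
  = 0.291977 / 0.133977 = 2.1793
Items needed = n × 12 = 2.1793 × 12 ≈ 26.15 → round up to 27

27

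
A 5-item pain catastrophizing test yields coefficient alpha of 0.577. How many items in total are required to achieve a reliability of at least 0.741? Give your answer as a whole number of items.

Spearman-Brown solved for the length factor n:
n = r_target (1 − r_old) / [ r_old (1 − r_target) ]
n = [0.741 × 0.423] / [0.577 × 0.259]
n = 0.313443 / 0.149443 ≈ 2.0974
So the test needs 2.0974 × 5 ≈ 10.49 items; rounding up, 11.

11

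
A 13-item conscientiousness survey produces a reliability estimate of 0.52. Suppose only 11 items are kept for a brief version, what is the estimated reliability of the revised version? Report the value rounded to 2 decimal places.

0.48

The new length is 11/13 = 0.8462 times the old.
By Spearman-Brown, r_new = n r / (1 + (n − 1) r).
r_new = 0.8462·0.52 / [1 + (0.8462 − 1)·0.52]
r_new = 0.4400 / 0.9200 ≈ 0.4783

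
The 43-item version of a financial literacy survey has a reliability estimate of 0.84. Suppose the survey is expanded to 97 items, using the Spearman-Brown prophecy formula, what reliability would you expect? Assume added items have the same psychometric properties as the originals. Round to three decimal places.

n = 97/43 = 2.2558
Spearman-Brown: r_new = n·r / (1 + (n − 1)·r)
r_new = (2.2558 × 0.84) / (1 + (2.2558 − 1) × 0.84)
     = 1.8949 / 2.0549 = 0.9221

0.922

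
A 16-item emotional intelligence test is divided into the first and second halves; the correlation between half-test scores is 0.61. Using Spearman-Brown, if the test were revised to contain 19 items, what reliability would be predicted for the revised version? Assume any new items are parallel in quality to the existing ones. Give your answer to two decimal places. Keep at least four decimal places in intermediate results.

0.79

Spearman-Brown correction (n = 2): r_full = 2·0.61/(1 + 0.61) = 0.7578
Then adjust to 19 items: n = 19/16 = 1.1875
r_new = n·r_full / (1 + (n − 1)·r_full) = 0.8999 / 1.1421 ≈ 0.7879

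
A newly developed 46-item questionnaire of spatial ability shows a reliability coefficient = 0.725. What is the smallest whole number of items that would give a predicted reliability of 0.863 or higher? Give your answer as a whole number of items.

Spearman-Brown solved for the length factor n:
n = r*(1 − r) / [ r (1 − r*) ]
n = [0.863 × 0.275] / [0.725 × 0.137]
n = 0.237325 / 0.099325 ≈ 2.3894
Items needed = n × 46 = 2.3894 × 46 ≈ 109.91 → round up to 110

110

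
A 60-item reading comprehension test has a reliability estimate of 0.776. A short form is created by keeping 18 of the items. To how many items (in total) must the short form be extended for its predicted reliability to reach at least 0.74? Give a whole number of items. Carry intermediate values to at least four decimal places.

50

First, r for the 18-item form: n = 18/60 = 0.3000, so r_18 = 0.3000·0.776/(1 + (0.3000 − 1)·0.776) = 0.5096
Length factor from the short form to reach 0.74: n' = 0.74(1 − 0.5096) / [0.5096(1 − 0.74)] ≈ 2.7389
Total items = 2.7389 × 18 = 49.30, rounded up to 50.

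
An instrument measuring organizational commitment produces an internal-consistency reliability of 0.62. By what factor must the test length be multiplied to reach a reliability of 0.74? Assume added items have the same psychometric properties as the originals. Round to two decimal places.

1.74

Invert Spearman-Brown to solve for n:
n = r*(1 − r) / [ r (1 − r*) ]
n = 0.74(1 − 0.62) / [0.62(1 − 0.74)]
n = 0.2812 / 0.1612 ≈ 1.7444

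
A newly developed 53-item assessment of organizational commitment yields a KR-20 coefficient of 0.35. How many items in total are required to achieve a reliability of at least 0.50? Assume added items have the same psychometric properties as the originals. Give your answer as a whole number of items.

99

n = 0.50 × (1 − 0.35) / [ 0.35 × (1 − 0.50) ]
n = 0.3250 / 0.1750 ≈ 1.8571
Items needed = n × 53 = 1.8571 × 53 ≈ 98.43 → round up to 99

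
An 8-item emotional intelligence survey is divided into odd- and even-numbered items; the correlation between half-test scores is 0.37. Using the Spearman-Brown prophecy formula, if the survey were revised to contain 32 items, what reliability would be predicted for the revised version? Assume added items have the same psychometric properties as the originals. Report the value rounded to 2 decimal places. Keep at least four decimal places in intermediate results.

Spearman-Brown correction (n = 2): r_full = 2·0.37/(1 + 0.37) = 0.5401
Length factor from 8 to 32 items: n = 32/8 = 4.0000
r_new = n·r_full / (1 + (n − 1)·r_full) = 2.1604 / 2.6203 ≈ 0.8245

0.82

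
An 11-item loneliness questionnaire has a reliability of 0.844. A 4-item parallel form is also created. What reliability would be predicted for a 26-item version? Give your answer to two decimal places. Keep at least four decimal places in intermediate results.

The 4-item form is not needed; work directly from the 11-item form with n = 26/11 = 2.3636.
r_{26} = n·r / (1 + (n − 1)·r) = 1.9949 / 2.1509 ≈ 0.9275

0.93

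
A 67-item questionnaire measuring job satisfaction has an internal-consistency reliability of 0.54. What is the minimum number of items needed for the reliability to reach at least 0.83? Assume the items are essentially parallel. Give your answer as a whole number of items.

Invert Spearman-Brown to solve for n:
n = r_target (1 − r_old) / [ r_old (1 − r_target) ]
n = 0.83 × (1 − 0.54) / [ 0.54 × (1 − 0.83) ]
n = 0.3818 / 0.0918 ≈ 4.1590
4.1590 × 67 = 278.65 → 279 items

279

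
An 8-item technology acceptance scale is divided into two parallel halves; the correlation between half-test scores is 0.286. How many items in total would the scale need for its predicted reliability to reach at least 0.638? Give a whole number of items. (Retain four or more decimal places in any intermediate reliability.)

r_full = 2(0.286)/(1 + 0.286) = 0.4448
n = r_tgt(1 − r_full) / [r_full(1 − r_tgt)] = 0.638 × 0.5552 / (0.4448 × 0.362) ≈ 2.1999
Items = 2.1999 × 8 ≈ 17.60 → 18

18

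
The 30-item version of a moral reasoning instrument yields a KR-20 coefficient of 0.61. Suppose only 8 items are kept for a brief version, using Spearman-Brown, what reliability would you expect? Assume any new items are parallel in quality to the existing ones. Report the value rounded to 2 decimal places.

0.29

The new length is 8/30 = 0.2667 times the old.
Apply the Spearman-Brown prophecy formula, r' = nr / [1 + (n − 1)r]:
r_new = 0.2667·0.61 / [1 + (0.2667 − 1)·0.61]
r_new = 0.1627 / 0.5527 ≈ 0.2944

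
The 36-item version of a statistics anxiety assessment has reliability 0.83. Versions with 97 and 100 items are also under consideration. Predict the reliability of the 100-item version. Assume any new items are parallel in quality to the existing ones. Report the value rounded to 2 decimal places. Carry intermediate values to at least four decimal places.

0.93

The 97-item form is not needed; work directly from the 36-item form with n = 100/36 = 2.7778.
r_{100} = n·r / (1 + (n − 1)·r) = 2.3056 / 2.4756 ≈ 0.9313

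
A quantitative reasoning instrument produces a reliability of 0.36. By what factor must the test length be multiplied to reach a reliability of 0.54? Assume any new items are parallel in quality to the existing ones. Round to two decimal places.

2.09

n = 0.54(1 − 0.36) / [0.36(1 − 0.54)]
n = 0.3456 / 0.1656 ≈ 2.0870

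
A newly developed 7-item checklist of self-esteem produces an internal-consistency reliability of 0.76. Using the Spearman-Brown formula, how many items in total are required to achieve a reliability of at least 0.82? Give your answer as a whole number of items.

11

Spearman-Brown solved for the length factor n:
n = r*(1 − r) / [ r (1 − r*) ]
n = [0.82 × 0.24] / [0.76 × 0.18]
n = 0.1968 / 0.1368 ≈ 1.4386
1.4386 × 7 = 10.07 → 11 items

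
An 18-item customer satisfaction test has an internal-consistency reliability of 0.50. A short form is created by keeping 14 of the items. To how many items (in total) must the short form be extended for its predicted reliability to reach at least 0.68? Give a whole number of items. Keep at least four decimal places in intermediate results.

First, r for the 14-item form: n = 14/18 = 0.7778, so r_14 = 0.7778·0.50/(1 + (0.7778 − 1)·0.50) = 0.4375
Then solve for n' with r_old = 0.4375, r_target = 0.68: n' = 0.68(1 − 0.4375)/[0.4375(1 − 0.68)] = 2.7321
Items = 2.7321 × 14 ≈ 38.25 → 39

39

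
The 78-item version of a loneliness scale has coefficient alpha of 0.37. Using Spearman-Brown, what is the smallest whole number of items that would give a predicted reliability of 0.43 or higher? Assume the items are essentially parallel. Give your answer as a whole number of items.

101

Invert Spearman-Brown to solve for n:
n = r*(1 − r) / [ r (1 − r*) ]
n = [0.43 × 0.63] / [0.37 × 0.57]
  = 0.2709 / 0.2109 = 1.2845
Items needed = n × 78 = 1.2845 × 78 ≈ 100.19 → round up to 101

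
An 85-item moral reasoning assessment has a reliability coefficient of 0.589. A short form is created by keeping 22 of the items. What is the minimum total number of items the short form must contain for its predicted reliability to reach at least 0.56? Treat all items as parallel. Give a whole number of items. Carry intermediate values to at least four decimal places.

First, r for the 22-item form: n = 22/85 = 0.2588, so r_22 = 0.2588·0.589/(1 + (0.2588 − 1)·0.589) = 0.2705
Then solve for n' with r_old = 0.2705, r_target = 0.56: n' = 0.56(1 − 0.2705)/[0.2705(1 − 0.56)] = 3.4324
Total items = 3.4324 × 22 = 75.51, rounded up to 76.

76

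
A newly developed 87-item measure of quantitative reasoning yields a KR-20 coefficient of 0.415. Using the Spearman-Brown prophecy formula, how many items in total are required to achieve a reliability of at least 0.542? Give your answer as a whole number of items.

Spearman-Brown solved for the length factor n:
n = r_target (1 − r_old) / [ r_old (1 − r_target) ]
n = 0.542 × (1 − 0.415) / [ 0.415 × (1 − 0.542) ]
  = 0.317070 / 0.190070 = 1.6682
1.6682 × 87 = 145.13 → 146 items

146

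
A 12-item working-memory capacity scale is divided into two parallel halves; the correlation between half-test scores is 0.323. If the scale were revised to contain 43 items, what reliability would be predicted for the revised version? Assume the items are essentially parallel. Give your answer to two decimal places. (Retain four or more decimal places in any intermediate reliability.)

Full-test reliability from the split-half r: r_full = 2(0.323)/(1 + 0.323) = 0.4883
Then adjust to 43 items: n = 43/12 = 3.5833
r_new = n·r_full / (1 + (n − 1)·r_full) = 1.7497 / 2.2614 ≈ 0.7737

0.77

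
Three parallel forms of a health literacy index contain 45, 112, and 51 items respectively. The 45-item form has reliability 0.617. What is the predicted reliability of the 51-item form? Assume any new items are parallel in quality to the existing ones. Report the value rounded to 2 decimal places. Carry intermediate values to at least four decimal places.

Only the ratio of lengths matters: n = 51/45 = 1.1333
r_{51} = n·r / (1 + (n − 1)·r) = 0.6992 / 1.0822 ≈ 0.6461

0.65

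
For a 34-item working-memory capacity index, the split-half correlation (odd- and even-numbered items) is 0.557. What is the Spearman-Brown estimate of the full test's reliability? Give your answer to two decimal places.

0.72

The full test is twice the length of either half (n = 2).
r_full = 2(0.557) / (1 + 0.557)
r_full = 1.1140 / 1.5570 ≈ 0.7155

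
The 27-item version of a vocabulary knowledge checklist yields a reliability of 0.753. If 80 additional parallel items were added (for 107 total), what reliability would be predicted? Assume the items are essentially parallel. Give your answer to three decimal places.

0.924

The new length is 107/27 = 3.963 times the old.
r_new = (3.963 × 0.753) / (1 + (3.963 − 1) × 0.753)
r_new = 2.9841 / 3.2311 ≈ 0.9236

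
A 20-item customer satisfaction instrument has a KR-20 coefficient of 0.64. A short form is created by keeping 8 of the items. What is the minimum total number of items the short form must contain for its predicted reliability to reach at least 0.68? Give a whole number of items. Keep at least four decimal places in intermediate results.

24

Short-form reliability: n = 8/20 = 0.4000; r_8 = n·r/(1+(n−1)r) ≈ 0.4156
Then solve for n' with r_old = 0.4156, r_target = 0.68: n' = 0.68(1 − 0.4156)/[0.4156(1 − 0.68)] = 2.9881
Items = 2.9881 × 8 ≈ 23.90 → 24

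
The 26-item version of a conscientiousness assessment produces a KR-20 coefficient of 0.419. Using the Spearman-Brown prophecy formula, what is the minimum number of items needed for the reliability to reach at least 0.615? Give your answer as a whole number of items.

58

Invert Spearman-Brown to solve for n:
n = r*(1 − r) / [ r (1 − r*) ]
n = 0.615(1 − 0.419) / [0.419(1 − 0.615)]
  = 0.357315 / 0.161315 = 2.2150
So the test needs 2.2150 × 26 ≈ 57.59 items; rounding up, 58.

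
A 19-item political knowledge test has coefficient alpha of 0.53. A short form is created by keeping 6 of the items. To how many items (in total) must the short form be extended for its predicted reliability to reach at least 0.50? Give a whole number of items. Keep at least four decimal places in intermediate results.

17

Short-form reliability: n = 6/19 = 0.3158; r_6 = n·r/(1+(n−1)r) ≈ 0.2626
Then solve for n' with r_old = 0.2626, r_target = 0.50: n' = 0.50(1 − 0.2626)/[0.2626(1 − 0.50)] = 2.8081
Total items = 2.8081 × 6 = 16.85, rounded up to 17.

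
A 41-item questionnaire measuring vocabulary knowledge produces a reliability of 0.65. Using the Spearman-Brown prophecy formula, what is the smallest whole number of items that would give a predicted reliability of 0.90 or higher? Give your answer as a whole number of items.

199

n = 0.90 × (1 − 0.65) / [ 0.65 × (1 − 0.90) ]
  = 0.3150 / 0.0650 = 4.8462
So the test needs 4.8462 × 41 ≈ 198.69 items; rounding up, 199.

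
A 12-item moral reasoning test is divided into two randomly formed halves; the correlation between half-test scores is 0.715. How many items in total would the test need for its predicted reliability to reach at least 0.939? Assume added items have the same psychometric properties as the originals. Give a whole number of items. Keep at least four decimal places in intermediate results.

r_full = 2(0.715)/(1 + 0.715) = 0.8338
n = r_tgt(1 − r_full) / [r_full(1 − r_tgt)] = 0.939 × 0.1662 / (0.8338 × 0.061) ≈ 3.0683
Required items = 3.0683 × 12 = 36.82, so 37 items.

37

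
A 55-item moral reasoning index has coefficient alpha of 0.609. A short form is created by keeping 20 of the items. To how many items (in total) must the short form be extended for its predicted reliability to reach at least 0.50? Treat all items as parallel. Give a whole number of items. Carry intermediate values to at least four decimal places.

36

Short-form reliability: n = 20/55 = 0.3636; r_20 = n·r/(1+(n−1)r) ≈ 0.3616
Length factor from the short form to reach 0.50: n' = 0.50(1 − 0.3616) / [0.3616(1 − 0.50)] ≈ 1.7655
Total items = 1.7655 × 20 = 35.31, rounded up to 36.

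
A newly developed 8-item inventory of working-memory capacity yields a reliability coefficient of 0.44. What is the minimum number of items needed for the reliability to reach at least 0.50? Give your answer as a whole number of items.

Rearranging the Spearman-Brown formula for n,
n = r*(1 − r) / [ r (1 − r*) ]
n = 0.50(1 − 0.44) / [0.44(1 − 0.50)]
n = 0.2800 / 0.2200 ≈ 1.2727
1.2727 × 8 = 10.18 → 11 items

11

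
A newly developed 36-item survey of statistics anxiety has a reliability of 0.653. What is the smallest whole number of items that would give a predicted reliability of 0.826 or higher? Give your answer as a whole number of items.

n = [0.826 × 0.347] / [0.653 × 0.174]
n = 0.286622 / 0.113622 ≈ 2.5226
So the test needs 2.5226 × 36 ≈ 90.81 items; rounding up, 91.

91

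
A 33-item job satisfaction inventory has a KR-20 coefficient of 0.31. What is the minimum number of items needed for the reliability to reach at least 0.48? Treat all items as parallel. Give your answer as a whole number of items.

68

Rearranging the Spearman-Brown formula for n,
n = r_target (1 − r_old) / [ r_old (1 − r_target) ]
n = [0.48 × 0.69] / [0.31 × 0.52]
  = 0.3312 / 0.1612 = 2.0546
So the test needs 2.0546 × 33 ≈ 67.80 items; rounding up, 68.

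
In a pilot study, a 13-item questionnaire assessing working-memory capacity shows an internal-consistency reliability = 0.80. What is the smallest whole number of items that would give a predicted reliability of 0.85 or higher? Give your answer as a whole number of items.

19

Rearranging the Spearman-Brown formula for n,
n = r_target (1 − r_old) / [ r_old (1 − r_target) ]
n = [0.85 × 0.20] / [0.80 × 0.15]
  = 0.1700 / 0.1200 = 1.4167
1.4167 × 13 = 18.42 → 19 items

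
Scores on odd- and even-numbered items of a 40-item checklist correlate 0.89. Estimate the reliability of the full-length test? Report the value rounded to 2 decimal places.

0.94

The full test is twice the length of either half (n = 2).
r_full = 2r_hh / (1 + r_hh) = 2 × 0.89 / (1 + 0.89)
r_full = 1.7800 / 1.8900 ≈ 0.9418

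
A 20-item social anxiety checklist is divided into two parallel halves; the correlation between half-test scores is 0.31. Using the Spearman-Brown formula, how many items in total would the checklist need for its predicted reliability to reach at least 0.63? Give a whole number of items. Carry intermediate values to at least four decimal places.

38

Corrected full-test reliability: r_full = 2 × 0.31 / (1 + 0.31) ≈ 0.4733
Solve Spearman-Brown for n: n = 0.63(1 − 0.4733) / [0.4733(1 − 0.63)] = 1.8948
Items = 1.8948 × 20 ≈ 37.90 → 38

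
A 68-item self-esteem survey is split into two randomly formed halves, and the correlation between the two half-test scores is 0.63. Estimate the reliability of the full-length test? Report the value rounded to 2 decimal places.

0.77

Each half is half the length of the full test, so the full test is n = 2 times a half.
r_full = 2(0.63) / (1 + 0.63)
       = 1.2600 / 1.6300 = 0.7730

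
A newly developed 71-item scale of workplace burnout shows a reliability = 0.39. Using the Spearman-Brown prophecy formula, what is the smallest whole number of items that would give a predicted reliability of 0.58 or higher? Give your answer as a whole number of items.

Spearman-Brown solved for the length factor n:
n = r_target (1 − r_old) / [ r_old (1 − r_target) ]
n = 0.58(1 − 0.39) / [0.39(1 − 0.58)]
n = 0.3538 / 0.1638 ≈ 2.1600
So the test needs 2.1600 × 71 ≈ 153.36 items; rounding up, 154.

154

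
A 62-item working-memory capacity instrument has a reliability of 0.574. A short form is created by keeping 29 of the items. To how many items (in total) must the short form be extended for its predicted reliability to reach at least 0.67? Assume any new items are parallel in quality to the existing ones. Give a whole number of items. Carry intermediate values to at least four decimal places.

First, r for the 29-item form: n = 29/62 = 0.4677, so r_29 = 0.4677·0.574/(1 + (0.4677 − 1)·0.574) = 0.3866
Then solve for n' with r_old = 0.3866, r_target = 0.67: n' = 0.67(1 − 0.3866)/[0.3866(1 − 0.67)] = 3.2214
Total items = 3.2214 × 29 = 93.42, rounded up to 94.

94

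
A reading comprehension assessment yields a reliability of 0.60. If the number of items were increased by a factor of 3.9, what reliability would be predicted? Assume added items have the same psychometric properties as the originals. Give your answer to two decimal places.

0.85

Apply the Spearman-Brown prophecy formula, r' = nr / [1 + (n − 1)r]:
r_new = 3.9·0.60 / [1 + (3.9 − 1)·0.60]
r_new = 2.3400 / 2.7400 ≈ 0.8540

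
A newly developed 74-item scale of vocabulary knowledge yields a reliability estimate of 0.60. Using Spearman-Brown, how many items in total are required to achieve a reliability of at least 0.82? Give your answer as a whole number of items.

225

Rearranging the Spearman-Brown formula for n,
n = r*(1 − r) / [ r (1 − r*) ]
n = 0.82(1 − 0.60) / [0.60(1 − 0.82)]
n = 0.3280 / 0.1080 ≈ 3.0370
3.0370 × 74 = 224.74 → 225 items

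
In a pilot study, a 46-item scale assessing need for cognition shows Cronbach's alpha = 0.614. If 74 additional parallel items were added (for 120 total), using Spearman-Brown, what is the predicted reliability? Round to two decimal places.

The new length is 120/46 = 2.6087 times the old.
Spearman-Brown: r_new = n·r / (1 + (n − 1)·r)
r_new = (2.6087 × 0.614) / (1 + (2.6087 − 1) × 0.614)
r_new = 1.6017 / 1.9877 ≈ 0.8058

0.81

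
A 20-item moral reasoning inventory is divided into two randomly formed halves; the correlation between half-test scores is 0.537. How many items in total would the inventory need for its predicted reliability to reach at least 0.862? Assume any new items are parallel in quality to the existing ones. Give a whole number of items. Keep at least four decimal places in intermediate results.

r_full = 2(0.537)/(1 + 0.537) = 0.6988
Solve Spearman-Brown for n: n = 0.862(1 − 0.6988) / [0.6988(1 − 0.862)] = 2.6923
Items = 2.6923 × 20 ≈ 53.85 → 54

54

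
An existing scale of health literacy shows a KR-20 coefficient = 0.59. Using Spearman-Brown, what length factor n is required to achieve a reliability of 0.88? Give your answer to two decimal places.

5.10

Invert Spearman-Brown to solve for n:
n = r_target (1 − r_old) / [ r_old (1 − r_target) ]
n = 0.88(1 − 0.59) / [0.59(1 − 0.88)]
n = 0.3608 / 0.0708 ≈ 5.0960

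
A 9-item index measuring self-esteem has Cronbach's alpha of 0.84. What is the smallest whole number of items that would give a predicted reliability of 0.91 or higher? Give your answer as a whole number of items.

18

Rearranging the Spearman-Brown formula for n,
n = r*(1 − r) / [ r (1 − r*) ]
n = [0.91 × 0.16] / [0.84 × 0.09]
n = 0.1456 / 0.0756 ≈ 1.9259
So the test needs 1.9259 × 9 ≈ 17.33 items; rounding up, 18.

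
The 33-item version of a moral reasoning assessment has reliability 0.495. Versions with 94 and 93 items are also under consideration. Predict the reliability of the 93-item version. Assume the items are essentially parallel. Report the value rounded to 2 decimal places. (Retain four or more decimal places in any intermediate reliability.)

0.73

The 94-item form is not needed; work directly from the 33-item form with n = 93/33 = 2.8182.
r_{93} = n·r / (1 + (n − 1)·r) = 1.3950 / 1.9000 ≈ 0.7342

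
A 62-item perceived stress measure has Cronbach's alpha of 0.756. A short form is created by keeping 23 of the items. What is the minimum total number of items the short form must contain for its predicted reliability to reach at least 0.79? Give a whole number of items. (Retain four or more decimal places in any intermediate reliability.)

First, r for the 23-item form: n = 23/62 = 0.3710, so r_23 = 0.3710·0.756/(1 + (0.3710 − 1)·0.756) = 0.5348
Length factor from the short form to reach 0.79: n' = 0.79(1 − 0.5348) / [0.5348(1 − 0.79)] ≈ 3.2723
Total items = 3.2723 × 23 = 75.26, rounded up to 76.

76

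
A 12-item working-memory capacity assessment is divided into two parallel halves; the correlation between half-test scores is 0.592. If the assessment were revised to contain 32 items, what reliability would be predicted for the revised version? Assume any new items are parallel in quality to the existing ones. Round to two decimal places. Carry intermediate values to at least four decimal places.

0.89

Full-test reliability from the split-half r: r_full = 2(0.592)/(1 + 0.592) = 0.7437
Then adjust to 32 items: n = 32/12 = 2.6667
r_new = n·r_full / (1 + (n − 1)·r_full) = 1.9832 / 2.2395 ≈ 0.8856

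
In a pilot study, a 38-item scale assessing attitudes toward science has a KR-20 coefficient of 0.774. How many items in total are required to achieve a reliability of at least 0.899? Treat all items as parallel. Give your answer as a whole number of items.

99

Rearranging the Spearman-Brown formula for n,
n = r*(1 − r) / [ r (1 − r*) ]
n = 0.899 × (1 − 0.774) / [ 0.774 × (1 − 0.899) ]
  = 0.203174 / 0.078174 = 2.5990
2.5990 × 38 = 98.76 → 99 items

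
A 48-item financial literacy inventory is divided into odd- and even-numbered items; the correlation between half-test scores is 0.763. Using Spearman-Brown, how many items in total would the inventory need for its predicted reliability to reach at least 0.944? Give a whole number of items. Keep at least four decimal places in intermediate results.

r_full = 2(0.763)/(1 + 0.763) = 0.8656
Solve Spearman-Brown for n: n = 0.944(1 − 0.8656) / [0.8656(1 − 0.944)] = 2.6174
Items = 2.6174 × 48 ≈ 125.64 → 126

126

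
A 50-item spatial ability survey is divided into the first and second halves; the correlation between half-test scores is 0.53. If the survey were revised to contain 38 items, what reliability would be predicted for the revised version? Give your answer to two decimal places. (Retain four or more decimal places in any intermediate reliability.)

0.63

Full-test reliability from the split-half r: r_full = 2(0.53)/(1 + 0.53) = 0.6928
Length factor from 50 to 38 items: n = 38/50 = 0.7600
r_new = n·r_full / (1 + (n − 1)·r_full) = 0.5265 / 0.8337 ≈ 0.6315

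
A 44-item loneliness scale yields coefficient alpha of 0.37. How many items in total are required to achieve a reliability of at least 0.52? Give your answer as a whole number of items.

n = 0.52 × (1 − 0.37) / [ 0.37 × (1 − 0.52) ]
n = 0.3276 / 0.1776 ≈ 1.8446
So the test needs 1.8446 × 44 ≈ 81.16 items; rounding up, 82.

82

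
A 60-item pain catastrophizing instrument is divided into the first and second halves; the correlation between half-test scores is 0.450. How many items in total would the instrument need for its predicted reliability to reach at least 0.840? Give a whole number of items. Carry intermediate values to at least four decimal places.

r_full = 2(0.450)/(1 + 0.450) = 0.6207
n = r_tgt(1 − r_full) / [r_full(1 − r_tgt)] = 0.840 × 0.3793 / (0.6207 × 0.160) ≈ 3.2082
Items = 3.2082 × 60 ≈ 192.49 → 193

193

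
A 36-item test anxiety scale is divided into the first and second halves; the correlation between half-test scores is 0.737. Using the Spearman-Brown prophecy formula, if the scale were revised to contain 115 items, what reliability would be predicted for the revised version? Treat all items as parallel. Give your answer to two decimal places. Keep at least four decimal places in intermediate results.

Full-test reliability from the split-half r: r_full = 2(0.737)/(1 + 0.737) = 0.8486
Then adjust to 115 items: n = 115/36 = 3.1944
r_new = n·r_full / (1 + (n − 1)·r_full) = 2.7108 / 2.8622 ≈ 0.9471

0.95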